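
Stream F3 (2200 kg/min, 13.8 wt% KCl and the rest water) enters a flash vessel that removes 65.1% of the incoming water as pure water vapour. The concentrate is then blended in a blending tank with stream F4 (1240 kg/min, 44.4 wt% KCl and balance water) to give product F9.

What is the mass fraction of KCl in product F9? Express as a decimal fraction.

Vapour removed = 0.651×0.862×2200 = 1234.6 kg/min; concentrate = 965.44 kg/min.
KCl reaching the mixer = 303.6 (from concentrate) + 1240×0.444 = 854.16 kg/min.
Product flow = 965.44 + 1240 = 2205.4 kg/min; KCl fraction = 0.387.

0.387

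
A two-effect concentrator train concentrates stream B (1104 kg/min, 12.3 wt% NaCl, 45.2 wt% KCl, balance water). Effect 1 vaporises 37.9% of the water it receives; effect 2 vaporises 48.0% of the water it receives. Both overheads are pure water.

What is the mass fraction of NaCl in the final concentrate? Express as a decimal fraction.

0.173

water in feed = 1104×0.425 = 469.2 kg/min.
After stage 1: water left = (1−0.379)×469.2 = 291.37; stream total = 926.17 kg/min.
After stage 2: water left = (1−0.480)×291.37 = 151.51; final concentrate = 786.31 kg/min.
NaCl fraction = 135.79/786.31 = 0.173.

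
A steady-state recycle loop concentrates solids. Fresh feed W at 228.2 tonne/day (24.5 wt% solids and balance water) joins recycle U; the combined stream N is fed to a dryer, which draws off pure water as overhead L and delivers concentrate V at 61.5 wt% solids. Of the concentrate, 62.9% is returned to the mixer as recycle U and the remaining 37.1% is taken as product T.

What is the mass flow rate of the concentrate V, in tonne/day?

Overall solids balance (none leaves overhead): solids in fresh feed = solids in product, i.e. 228.2×0.245 = (1−0.629)·V·0.615.
V = 55.909/(0.615×0.371) = 245.04 tonne/day.

245 tonne/day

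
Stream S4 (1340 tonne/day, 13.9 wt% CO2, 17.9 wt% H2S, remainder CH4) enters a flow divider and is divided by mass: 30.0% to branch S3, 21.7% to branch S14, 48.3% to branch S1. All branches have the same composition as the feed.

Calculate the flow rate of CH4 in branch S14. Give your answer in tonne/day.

198.3 tonne/day

Branch S14 total = 0.217×1340 = 290.78 tonne/day.
CH4 in S14 = 0.682×290.78 = 198.31 tonne/day.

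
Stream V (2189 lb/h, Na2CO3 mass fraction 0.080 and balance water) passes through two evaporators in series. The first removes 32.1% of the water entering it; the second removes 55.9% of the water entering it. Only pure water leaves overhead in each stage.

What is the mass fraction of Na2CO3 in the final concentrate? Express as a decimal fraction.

water in feed = 2189×0.920 = 2013.9 lb/h.
After stage 1: water left = (1−0.321)×2013.9 = 1367.4; stream total = 1542.5 lb/h.
After stage 2: water left = (1−0.559)×1367.4 = 603.03; final concentrate = 778.15 lb/h.
Na2CO3 fraction = 175.12/778.15 = 0.225.

0.225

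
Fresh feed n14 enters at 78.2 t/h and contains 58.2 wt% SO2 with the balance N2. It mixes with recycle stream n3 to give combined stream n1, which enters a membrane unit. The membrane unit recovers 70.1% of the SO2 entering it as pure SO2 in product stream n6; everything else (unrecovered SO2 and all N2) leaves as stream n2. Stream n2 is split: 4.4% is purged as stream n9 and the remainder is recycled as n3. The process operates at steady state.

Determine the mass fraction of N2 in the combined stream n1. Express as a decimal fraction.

N2 enters only via n14 and leaves only via the purge: 78.2×0.418 = 0.044×(N2 in n2), and the membrane unit passes all N2, so N2 in n1 = N2 in n2 = 742.9 t/h.
SO2 in n1: m_A = 78.2×0.582 + (1−0.044)·(1−0.701)·m_A, so m_A = 45.512/0.7142 = 63.729 t/h.
n1 = 63.729 + 742.9 = 806.63 t/h.
N2 fraction in n1 = 742.9/806.63 = 0.921.

0.921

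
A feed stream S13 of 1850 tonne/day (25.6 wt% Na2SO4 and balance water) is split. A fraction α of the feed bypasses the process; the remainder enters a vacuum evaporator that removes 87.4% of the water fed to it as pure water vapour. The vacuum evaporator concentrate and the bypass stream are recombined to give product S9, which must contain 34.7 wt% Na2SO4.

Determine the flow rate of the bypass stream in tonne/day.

All 1850×0.256 = 473.6 tonne/day of Na2SO4 reaches S9, so S9 = 473.6/0.347 = 1364.8 tonne/day and vapour = 485.16 tonne/day.
The evaporator receives (1−α)·1850 of feed at 0.744 water and removes 0.874 of that water:
0.874×0.744×(1−α)×1850 = 485.16
(1−α) = 485.16/1203 = 0.4033;  α = 0.5967.
Bypass flow = 0.5967×1850 = 1103.9 tonne/day.

1104 tonne/day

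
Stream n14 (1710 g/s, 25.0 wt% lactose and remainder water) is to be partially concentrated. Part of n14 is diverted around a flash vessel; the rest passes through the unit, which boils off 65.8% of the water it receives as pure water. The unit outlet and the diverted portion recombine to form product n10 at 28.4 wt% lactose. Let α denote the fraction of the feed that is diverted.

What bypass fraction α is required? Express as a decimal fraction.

0.757

All 1710×0.250 = 427.5 g/s of lactose reaches n10, so n10 = 427.5/0.284 = 1505.3 g/s and vapour = 204.72 g/s.
The evaporator receives (1−α)·1710 of feed at 0.750 water and removes 0.658 of that water:
0.658×0.750×(1−α)×1710 = 204.72
(1−α) = 204.72/843.88 = 0.2426;  α = 0.7574.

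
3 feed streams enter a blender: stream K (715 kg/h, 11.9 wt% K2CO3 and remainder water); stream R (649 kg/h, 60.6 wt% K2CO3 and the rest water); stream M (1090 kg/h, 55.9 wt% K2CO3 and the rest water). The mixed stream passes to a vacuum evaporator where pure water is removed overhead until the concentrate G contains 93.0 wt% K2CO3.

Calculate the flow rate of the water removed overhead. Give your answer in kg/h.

K2CO3 entering = 715×0.119 + 649×0.606 + 1090×0.559 = 1087.7 kg/h.
All K2CO3 reports to G, so G = 1087.7/0.930 = 1169.6 kg/h.
Total feed = 2454 kg/h; overhead = 2454 − 1169.6 = 1284.4 kg/h.

1284 kg/h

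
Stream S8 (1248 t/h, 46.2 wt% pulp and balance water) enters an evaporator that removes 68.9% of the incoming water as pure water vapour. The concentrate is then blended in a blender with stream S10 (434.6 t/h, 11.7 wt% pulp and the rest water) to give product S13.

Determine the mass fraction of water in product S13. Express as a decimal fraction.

0.4857

Vapour removed = 0.689×0.538×1248 = 462.61 t/h; concentrate = 785.39 t/h.
water reaching the mixer = 208.81 (from concentrate) + 434.6×0.883 = 592.56 t/h.
Product flow = 785.39 + 434.6 = 1220 t/h; water fraction = 0.4857.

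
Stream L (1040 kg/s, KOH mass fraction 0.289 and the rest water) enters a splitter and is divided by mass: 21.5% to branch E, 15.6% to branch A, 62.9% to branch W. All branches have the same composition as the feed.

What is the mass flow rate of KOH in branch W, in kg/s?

Branch W total = 0.629×1040 = 654.16 kg/s.
KOH in W = 0.289×654.16 = 189.05 kg/s.

189.1 kg/s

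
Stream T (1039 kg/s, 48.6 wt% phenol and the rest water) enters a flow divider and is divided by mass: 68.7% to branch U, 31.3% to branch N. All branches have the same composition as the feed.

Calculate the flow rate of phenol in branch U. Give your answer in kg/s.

Branch U total = 0.687×1039 = 713.79 kg/s.
phenol in U = 0.486×713.79 = 346.9 kg/s.

346.9 kg/s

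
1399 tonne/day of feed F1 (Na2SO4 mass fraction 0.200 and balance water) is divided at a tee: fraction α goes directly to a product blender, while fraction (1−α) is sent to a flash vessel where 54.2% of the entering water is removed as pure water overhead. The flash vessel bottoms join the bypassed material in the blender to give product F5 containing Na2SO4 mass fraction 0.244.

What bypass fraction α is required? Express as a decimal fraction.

0.584

All 1399×0.200 = 279.8 tonne/day of Na2SO4 reaches F5, so F5 = 279.8/0.244 = 1146.7 tonne/day and vapour = 252.28 tonne/day.
The evaporator receives (1−α)·1399 of feed at 0.800 water and removes 0.542 of that water:
0.542×0.800×(1−α)×1399 = 252.28
(1−α) = 252.28/606.61 = 0.4159;  α = 0.5841.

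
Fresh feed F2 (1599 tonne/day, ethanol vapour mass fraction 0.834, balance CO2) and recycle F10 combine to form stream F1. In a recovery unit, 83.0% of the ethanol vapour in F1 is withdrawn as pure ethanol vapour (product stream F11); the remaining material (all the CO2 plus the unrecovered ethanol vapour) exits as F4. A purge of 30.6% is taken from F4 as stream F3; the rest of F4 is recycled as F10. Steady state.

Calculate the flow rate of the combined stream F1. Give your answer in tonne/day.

2379 tonne/day

CO2 enters only via F2 and leaves only via the purge: 1599×0.166 = 0.306×(CO2 in F4), and the recovery unit passes all CO2, so CO2 in F1 = CO2 in F4 = 867.43 tonne/day.
ethanol vapour in F1: m_A = 1599×0.834 + (1−0.306)·(1−0.830)·m_A, so m_A = 1333.6/0.8820 = 1511.9 tonne/day.
F1 = 1511.9 + 867.43 = 2379.4 tonne/day.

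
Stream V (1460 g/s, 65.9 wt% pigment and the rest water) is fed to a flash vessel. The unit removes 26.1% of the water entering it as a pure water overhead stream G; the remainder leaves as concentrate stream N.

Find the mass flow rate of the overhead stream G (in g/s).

water entering = 1460×0.341 = 497.86 g/s; overhead removed = 0.261×497.86 = 129.94 g/s.

129.9 g/s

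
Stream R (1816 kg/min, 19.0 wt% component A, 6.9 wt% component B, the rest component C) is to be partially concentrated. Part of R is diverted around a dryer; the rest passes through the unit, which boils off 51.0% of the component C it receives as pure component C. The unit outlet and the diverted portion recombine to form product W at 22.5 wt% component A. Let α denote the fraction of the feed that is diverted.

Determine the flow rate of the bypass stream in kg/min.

1068 kg/min

All 1816×0.190 = 345.04 kg/min of component A reaches W, so W = 345.04/0.225 = 1533.5 kg/min and vapour = 282.49 kg/min.
The evaporator receives (1−α)·1816 of feed at 0.741 component C and removes 0.510 of that component C:
0.510×0.741×(1−α)×1816 = 282.49
(1−α) = 282.49/686.28 = 0.4116;  α = 0.5884.
Bypass flow = 0.5884×1816 = 1068.5 kg/min.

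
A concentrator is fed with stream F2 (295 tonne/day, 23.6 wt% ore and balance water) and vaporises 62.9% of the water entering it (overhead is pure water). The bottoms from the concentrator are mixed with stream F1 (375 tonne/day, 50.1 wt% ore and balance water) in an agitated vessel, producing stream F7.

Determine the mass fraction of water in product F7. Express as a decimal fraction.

Vapour removed = 0.629×0.764×295 = 141.76 tonne/day; concentrate = 153.24 tonne/day.
water reaching the mixer = 83.616 (from concentrate) + 375×0.499 = 270.74 tonne/day.
Product flow = 153.24 + 375 = 528.24 tonne/day; water fraction = 0.513.

0.513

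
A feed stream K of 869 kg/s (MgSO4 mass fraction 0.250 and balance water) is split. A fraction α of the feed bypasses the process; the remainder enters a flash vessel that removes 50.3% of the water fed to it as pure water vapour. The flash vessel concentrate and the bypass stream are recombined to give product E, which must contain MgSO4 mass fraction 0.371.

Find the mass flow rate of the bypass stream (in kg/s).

All 869×0.250 = 217.25 kg/s of MgSO4 reaches E, so E = 217.25/0.371 = 585.58 kg/s and vapour = 283.42 kg/s.
The evaporator receives (1−α)·869 of feed at 0.750 water and removes 0.503 of that water:
0.503×0.750×(1−α)×869 = 283.42
(1−α) = 283.42/327.83 = 0.8645;  α = 0.1355.
Bypass flow = 0.1355×869 = 117.72 kg/s.

117.7 kg/s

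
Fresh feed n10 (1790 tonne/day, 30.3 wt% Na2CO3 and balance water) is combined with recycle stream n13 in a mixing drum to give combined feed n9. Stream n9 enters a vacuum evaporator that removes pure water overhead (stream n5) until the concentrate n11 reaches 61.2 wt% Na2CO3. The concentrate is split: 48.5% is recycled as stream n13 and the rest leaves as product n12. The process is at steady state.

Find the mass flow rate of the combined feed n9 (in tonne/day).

2625 tonne/day

Overall Na2CO3 balance (none leaves overhead): Na2CO3 in fresh feed = Na2CO3 in product, i.e. 1790×0.303 = (1−0.485)·n11·0.612.
n11 = 542.37/(0.612×0.515) = 1720.8 tonne/day.
Recycle n13 = 0.485×1720.8 = 834.6 tonne/day.
Combined feed n9 = 1790 + 834.6 = 2624.6 tonne/day.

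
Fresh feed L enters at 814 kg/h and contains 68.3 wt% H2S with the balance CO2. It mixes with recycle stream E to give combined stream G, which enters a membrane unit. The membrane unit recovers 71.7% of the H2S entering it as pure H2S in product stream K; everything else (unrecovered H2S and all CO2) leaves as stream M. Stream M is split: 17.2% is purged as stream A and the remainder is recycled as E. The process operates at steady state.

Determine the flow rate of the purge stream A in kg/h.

293.4 kg/h

CO2 enters only via L and leaves only via the purge: 814×0.317 = 0.172×(CO2 in M), and the membrane unit passes all CO2, so CO2 in G = CO2 in M = 1500.2 kg/h.
H2S in G: m_A = 814×0.683 + (1−0.172)·(1−0.717)·m_A, so m_A = 555.96/0.7657 = 726.11 kg/h.
M = (1−0.717)×726.11 + 1500.2 = 1705.7 kg/h.
Purge A = 0.172×1705.7 = 293.38 kg/h.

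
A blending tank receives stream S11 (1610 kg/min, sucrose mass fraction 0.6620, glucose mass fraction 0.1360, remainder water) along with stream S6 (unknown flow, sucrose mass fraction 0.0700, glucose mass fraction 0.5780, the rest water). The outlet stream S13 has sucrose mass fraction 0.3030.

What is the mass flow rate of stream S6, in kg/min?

Let S6 be the unknown flow. Total out = 1610 + S6.
sucrose balance: 1065.8 + 0.070·S6 = 0.303·(1610 + S6)
(0.070 − 0.303)·S6 = 0.303×1610 − 1065.8 = -577.99
S6 = -577.99 / -0.233 = 2480.6 kg/min

2481 kg/min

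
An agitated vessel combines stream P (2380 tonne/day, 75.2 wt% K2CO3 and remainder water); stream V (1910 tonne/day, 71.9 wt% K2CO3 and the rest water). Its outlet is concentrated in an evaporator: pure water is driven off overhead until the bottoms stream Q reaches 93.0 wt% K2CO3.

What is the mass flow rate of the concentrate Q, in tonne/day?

K2CO3 entering = 2380×0.752 + 1910×0.719 = 3163.1 tonne/day.
All K2CO3 reports to Q, so Q = 3163.1/0.930 = 3401.1 tonne/day.

3401 tonne/day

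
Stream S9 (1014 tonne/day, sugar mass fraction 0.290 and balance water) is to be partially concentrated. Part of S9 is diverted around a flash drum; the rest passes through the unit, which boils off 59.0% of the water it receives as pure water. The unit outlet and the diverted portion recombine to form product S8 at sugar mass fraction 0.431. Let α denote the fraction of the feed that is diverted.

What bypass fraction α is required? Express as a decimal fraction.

All 1014×0.290 = 294.06 tonne/day of sugar reaches S8, so S8 = 294.06/0.431 = 682.27 tonne/day and vapour = 331.73 tonne/day.
The evaporator receives (1−α)·1014 of feed at 0.710 water and removes 0.590 of that water:
0.590×0.710×(1−α)×1014 = 331.73
(1−α) = 331.73/424.76 = 0.7810;  α = 0.2190.

0.219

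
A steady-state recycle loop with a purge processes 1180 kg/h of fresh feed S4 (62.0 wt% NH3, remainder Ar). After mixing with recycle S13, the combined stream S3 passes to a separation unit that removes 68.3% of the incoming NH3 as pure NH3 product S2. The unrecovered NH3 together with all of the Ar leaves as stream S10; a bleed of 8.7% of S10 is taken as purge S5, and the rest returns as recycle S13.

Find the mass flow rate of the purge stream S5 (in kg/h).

Ar enters only via S4 and leaves only via the purge: 1180×0.380 = 0.087×(Ar in S10), and the separation unit passes all Ar, so Ar in S3 = Ar in S10 = 5154 kg/h.
NH3 in S3: m_A = 1180×0.620 + (1−0.087)·(1−0.683)·m_A, so m_A = 731.6/0.7106 = 1029.6 kg/h.
S10 = (1−0.683)×1029.6 + 5154 = 5480.4 kg/h.
Purge S5 = 0.087×5480.4 = 476.79 kg/h.

476.8 kg/h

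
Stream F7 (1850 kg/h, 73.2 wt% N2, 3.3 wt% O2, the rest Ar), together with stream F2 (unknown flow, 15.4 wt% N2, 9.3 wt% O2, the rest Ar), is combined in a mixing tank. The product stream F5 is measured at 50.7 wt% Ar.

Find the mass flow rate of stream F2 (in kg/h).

Let F2 be the unknown flow. Total out = 1850 + F2.
Ar balance: 434.75 + 0.753·F2 = 0.507·(1850 + F2)
(0.753 − 0.507)·F2 = 0.507×1850 − 434.75 = 503.2
F2 = 503.2 / 0.246 = 2045.5 kg/h

2046 kg/h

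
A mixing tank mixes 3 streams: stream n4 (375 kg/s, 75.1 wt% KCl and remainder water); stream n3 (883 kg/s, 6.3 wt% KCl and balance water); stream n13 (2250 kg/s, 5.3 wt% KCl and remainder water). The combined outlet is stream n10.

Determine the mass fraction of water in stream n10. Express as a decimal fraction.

Total flow out = 375 + 883 + 2250 = 3508 kg/s.
water in = 375×0.249 + 883×0.937 + 2250×0.947 = 3051.5 kg/s.
water mass fraction in n10 = 3051.5/3508 = 0.870.

0.870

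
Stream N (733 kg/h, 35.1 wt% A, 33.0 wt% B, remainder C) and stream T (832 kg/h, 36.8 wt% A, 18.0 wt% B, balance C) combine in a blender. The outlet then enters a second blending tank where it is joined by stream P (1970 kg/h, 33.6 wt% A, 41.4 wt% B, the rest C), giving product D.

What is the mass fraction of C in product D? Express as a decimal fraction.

Overall, product flow = 3535 kg/h.
C in = 733×0.319 + 832×0.452 + 1970×0.250 = 1102.4 kg/h.
C fraction in D = 0.3119.

0.3119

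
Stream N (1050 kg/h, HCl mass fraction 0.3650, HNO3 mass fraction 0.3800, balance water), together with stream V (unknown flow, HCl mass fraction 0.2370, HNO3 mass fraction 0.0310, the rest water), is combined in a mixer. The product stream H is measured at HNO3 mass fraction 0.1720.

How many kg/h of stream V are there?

1549 kg/h

Let V be the unknown flow. Total out = 1050 + V.
HNO3 balance: 399 + 0.031·V = 0.172·(1050 + V)
(0.031 − 0.172)·V = 0.172×1050 − 399 = -218.4
V = -218.4 / -0.141 = 1548.9 kg/h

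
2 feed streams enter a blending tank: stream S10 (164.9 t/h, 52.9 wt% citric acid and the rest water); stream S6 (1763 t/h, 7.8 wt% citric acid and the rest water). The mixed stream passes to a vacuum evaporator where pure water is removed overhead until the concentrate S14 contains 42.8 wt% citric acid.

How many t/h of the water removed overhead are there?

citric acid entering = 164.9×0.529 + 1763×0.078 = 224.75 t/h.
All citric acid reports to S14, so S14 = 224.75/0.428 = 525.11 t/h.
Total feed = 1927.9 t/h; overhead = 1927.9 − 525.11 = 1402.8 t/h.

1403 t/h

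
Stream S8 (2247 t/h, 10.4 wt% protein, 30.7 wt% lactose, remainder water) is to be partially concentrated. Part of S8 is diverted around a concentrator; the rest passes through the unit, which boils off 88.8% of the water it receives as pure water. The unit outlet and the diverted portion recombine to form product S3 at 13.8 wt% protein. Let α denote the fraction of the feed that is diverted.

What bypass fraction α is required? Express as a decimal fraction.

All 2247×0.104 = 233.69 t/h of protein reaches S3, so S3 = 233.69/0.138 = 1693.4 t/h and vapour = 553.61 t/h.
The evaporator receives (1−α)·2247 of feed at 0.589 water and removes 0.888 of that water:
0.888×0.589×(1−α)×2247 = 553.61
(1−α) = 553.61/1175.3 = 0.4711;  α = 0.5289.

0.529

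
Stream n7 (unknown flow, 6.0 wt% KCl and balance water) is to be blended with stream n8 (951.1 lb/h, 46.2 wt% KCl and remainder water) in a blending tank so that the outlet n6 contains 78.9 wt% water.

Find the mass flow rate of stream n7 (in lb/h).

Let n7 be the unknown flow. Total out = 951.1 + n7.
water balance: 511.69 + 0.940·n7 = 0.789·(951.1 + n7)
(0.940 − 0.789)·n7 = 0.789×951.1 − 511.69 = 238.73
n7 = 238.73 / 0.151 = 1581 lb/h

1581 lb/h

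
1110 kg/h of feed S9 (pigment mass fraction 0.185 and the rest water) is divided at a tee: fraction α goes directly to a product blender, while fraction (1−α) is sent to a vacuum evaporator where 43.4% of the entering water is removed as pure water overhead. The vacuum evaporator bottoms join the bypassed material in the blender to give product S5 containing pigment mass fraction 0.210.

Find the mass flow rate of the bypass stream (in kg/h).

All 1110×0.185 = 205.35 kg/h of pigment reaches S5, so S5 = 205.35/0.210 = 977.86 kg/h and vapour = 132.14 kg/h.
The evaporator receives (1−α)·1110 of feed at 0.815 water and removes 0.434 of that water:
0.434×0.815×(1−α)×1110 = 132.14
(1−α) = 132.14/392.62 = 0.3366;  α = 0.6634.
Bypass flow = 0.6634×1110 = 736.41 kg/h.

736.4 kg/h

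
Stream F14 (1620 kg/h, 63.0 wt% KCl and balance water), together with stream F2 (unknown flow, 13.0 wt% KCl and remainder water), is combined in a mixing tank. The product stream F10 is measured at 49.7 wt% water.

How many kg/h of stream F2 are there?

551.6 kg/h

Let F2 be the unknown flow. Total out = 1620 + F2.
water balance: 599.4 + 0.870·F2 = 0.497·(1620 + F2)
(0.870 − 0.497)·F2 = 0.497×1620 − 599.4 = 205.74
F2 = 205.74 / 0.373 = 551.58 kg/h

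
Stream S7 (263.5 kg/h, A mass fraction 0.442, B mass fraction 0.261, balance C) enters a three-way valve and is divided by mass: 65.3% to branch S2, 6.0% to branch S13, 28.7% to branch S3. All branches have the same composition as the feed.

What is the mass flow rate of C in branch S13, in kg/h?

Branch S13 total = 0.060×263.5 = 15.81 kg/h.
C in S13 = 0.297×15.81 = 4.6956 kg/h.

4.696 kg/h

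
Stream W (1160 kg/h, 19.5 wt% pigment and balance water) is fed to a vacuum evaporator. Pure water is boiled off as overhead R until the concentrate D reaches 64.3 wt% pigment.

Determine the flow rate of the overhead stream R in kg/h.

808.2 kg/h

pigment is conserved: 1160×0.195 = 226.2 kg/h all reports to the concentrate.
Concentrate = 226.2/(target fraction) = 351.79 kg/h.
Overhead = 1160 − 351.79 = 808.21 kg/h.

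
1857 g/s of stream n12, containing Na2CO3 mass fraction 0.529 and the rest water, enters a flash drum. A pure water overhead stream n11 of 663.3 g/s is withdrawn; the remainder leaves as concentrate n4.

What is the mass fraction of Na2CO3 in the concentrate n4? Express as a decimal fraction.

Na2CO3 is not removed: 1857×0.529 = 982.35 g/s of Na2CO3 enters n4.
Concentrate = 1857 − 663.3 = 1193.7 g/s.
Mass fraction = 982.35/1193.7 = 0.823.

0.823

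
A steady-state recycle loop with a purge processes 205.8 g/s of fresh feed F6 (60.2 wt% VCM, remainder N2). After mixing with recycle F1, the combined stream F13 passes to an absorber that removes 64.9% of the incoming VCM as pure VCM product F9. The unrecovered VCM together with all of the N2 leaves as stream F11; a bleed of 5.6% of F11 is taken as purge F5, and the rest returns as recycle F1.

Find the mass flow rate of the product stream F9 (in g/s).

VCM in F13: m_A = 205.8×0.602 + (1−0.056)·(1−0.649)·m_A, so m_A = 123.89/0.6687 = 185.28 g/s.
Product F9 = 0.649×185.28 = 120.25 g/s.

120.2 g/s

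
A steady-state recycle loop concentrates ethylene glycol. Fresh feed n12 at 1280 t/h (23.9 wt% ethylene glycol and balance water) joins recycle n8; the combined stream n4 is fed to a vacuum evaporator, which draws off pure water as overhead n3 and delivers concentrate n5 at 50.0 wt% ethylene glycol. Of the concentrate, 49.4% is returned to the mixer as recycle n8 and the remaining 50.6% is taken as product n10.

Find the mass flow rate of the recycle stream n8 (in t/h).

Overall ethylene glycol balance (none leaves overhead): ethylene glycol in fresh feed = ethylene glycol in product, i.e. 1280×0.239 = (1−0.494)·n5·0.500.
n5 = 305.92/(0.500×0.506) = 1209.2 t/h.
Recycle n8 = 0.494×1209.2 = 597.33 t/h.

597.3 t/h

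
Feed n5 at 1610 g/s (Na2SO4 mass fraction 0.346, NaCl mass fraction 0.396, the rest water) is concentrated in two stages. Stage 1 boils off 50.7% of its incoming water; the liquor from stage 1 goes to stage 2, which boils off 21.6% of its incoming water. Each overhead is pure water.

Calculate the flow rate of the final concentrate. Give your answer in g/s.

1355 g/s

water in feed = 1610×0.258 = 415.38 g/s.
After stage 1: water left = (1−0.507)×415.38 = 204.78; stream total = 1399.4 g/s.
After stage 2: water left = (1−0.216)×204.78 = 160.55; final concentrate = 1355.2 g/s.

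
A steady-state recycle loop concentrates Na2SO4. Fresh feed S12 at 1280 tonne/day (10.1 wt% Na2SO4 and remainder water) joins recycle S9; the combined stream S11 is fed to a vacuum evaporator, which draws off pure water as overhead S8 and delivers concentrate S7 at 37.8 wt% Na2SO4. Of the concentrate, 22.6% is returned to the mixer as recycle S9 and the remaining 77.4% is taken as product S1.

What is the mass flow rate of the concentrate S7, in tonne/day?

441.9 tonne/day

Overall Na2SO4 balance (none leaves overhead): Na2SO4 in fresh feed = Na2SO4 in product, i.e. 1280×0.101 = (1−0.226)·S7·0.378.
S7 = 129.28/(0.378×0.774) = 441.87 tonne/day.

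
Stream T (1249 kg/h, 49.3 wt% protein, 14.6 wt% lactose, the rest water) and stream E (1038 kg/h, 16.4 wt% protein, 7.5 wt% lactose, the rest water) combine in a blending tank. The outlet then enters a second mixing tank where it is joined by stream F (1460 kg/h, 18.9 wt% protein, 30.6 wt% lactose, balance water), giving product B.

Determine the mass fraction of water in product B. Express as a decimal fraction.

Overall, product flow = 3747 kg/h.
water in = 1249×0.361 + 1038×0.761 + 1460×0.505 = 1978.1 kg/h.
water fraction in B = 0.5279.

0.5279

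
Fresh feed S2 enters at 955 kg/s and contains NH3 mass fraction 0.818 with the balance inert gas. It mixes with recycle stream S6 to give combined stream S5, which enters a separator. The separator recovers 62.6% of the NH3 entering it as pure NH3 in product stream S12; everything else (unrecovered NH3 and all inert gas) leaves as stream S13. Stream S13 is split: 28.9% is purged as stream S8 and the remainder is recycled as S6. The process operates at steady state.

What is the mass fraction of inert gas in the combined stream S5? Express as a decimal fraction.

0.361

inert gas enters only via S2 and leaves only via the purge: 955×0.182 = 0.289×(inert gas in S13), and the separator passes all inert gas, so inert gas in S5 = inert gas in S13 = 601.42 kg/s.
NH3 in S5: m_A = 955×0.818 + (1−0.289)·(1−0.626)·m_A, so m_A = 781.19/0.7341 = 1064.2 kg/s.
S5 = 1064.2 + 601.42 = 1665.6 kg/s.
inert gas fraction in S5 = 601.42/1665.6 = 0.361.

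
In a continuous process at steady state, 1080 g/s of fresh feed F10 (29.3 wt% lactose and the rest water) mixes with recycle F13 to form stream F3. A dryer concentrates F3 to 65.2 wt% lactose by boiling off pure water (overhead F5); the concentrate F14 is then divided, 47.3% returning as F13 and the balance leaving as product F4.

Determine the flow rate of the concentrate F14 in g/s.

Overall lactose balance (none leaves overhead): lactose in fresh feed = lactose in product, i.e. 1080×0.293 = (1−0.473)·F14·0.652.
F14 = 316.44/(0.652×0.527) = 920.94 g/s.

920.9 g/s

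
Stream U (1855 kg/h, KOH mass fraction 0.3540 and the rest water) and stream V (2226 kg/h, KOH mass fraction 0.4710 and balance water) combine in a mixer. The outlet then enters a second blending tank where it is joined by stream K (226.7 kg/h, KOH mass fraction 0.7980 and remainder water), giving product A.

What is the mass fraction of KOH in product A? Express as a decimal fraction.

Overall, product flow = 4307.7 kg/h.
KOH in = 1855×0.354 + 2226×0.471 + 226.7×0.798 = 1886 kg/h.
KOH fraction in A = 0.4378.

0.4378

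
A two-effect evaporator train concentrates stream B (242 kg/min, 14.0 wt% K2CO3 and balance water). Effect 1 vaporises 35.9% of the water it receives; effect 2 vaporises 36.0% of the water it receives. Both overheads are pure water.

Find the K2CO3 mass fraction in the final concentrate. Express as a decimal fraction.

water in feed = 242×0.860 = 208.12 kg/min.
After stage 1: water left = (1−0.359)×208.12 = 133.4; stream total = 167.28 kg/min.
After stage 2: water left = (1−0.360)×133.4 = 85.379; final concentrate = 119.26 kg/min.
K2CO3 fraction = 33.88/119.26 = 0.2841.

0.2841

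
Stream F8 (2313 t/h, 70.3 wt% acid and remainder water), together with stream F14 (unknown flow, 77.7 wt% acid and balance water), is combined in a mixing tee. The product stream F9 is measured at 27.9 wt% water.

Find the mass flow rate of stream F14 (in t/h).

743.5 t/h

Let F14 be the unknown flow. Total out = 2313 + F14.
water balance: 686.96 + 0.223·F14 = 0.279·(2313 + F14)
(0.223 − 0.279)·F14 = 0.279×2313 − 686.96 = -41.634
F14 = -41.634 / -0.056 = 743.46 t/h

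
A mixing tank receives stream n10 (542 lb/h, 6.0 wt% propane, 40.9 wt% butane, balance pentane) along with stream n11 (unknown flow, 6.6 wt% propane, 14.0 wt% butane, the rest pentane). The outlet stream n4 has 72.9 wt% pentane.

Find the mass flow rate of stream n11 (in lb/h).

Let n11 be the unknown flow. Total out = 542 + n11.
pentane balance: 287.8 + 0.794·n11 = 0.729·(542 + n11)
(0.794 − 0.729)·n11 = 0.729×542 − 287.8 = 107.32
n11 = 107.32 / 0.065 = 1651 lb/h

1651 lb/h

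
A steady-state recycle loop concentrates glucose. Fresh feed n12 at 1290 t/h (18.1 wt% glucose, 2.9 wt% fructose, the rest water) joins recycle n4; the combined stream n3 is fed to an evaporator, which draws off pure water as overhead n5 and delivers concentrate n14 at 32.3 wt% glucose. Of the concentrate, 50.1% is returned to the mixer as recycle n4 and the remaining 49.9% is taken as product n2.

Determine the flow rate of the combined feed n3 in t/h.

2016 t/h

Overall glucose balance (none leaves overhead): glucose in fresh feed = glucose in product, i.e. 1290×0.181 = (1−0.501)·n14·0.323.
n14 = 233.49/(0.323×0.499) = 1448.7 t/h.
Recycle n4 = 0.501×1448.7 = 725.78 t/h.
Combined feed n3 = 1290 + 725.78 = 2015.8 t/h.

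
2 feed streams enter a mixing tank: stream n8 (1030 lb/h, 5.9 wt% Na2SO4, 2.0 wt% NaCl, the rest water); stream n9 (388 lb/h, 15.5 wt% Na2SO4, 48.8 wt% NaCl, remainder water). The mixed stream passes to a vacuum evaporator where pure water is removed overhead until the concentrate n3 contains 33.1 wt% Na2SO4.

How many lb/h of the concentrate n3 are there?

365.3 lb/h

Na2SO4 entering = 1030×0.059 + 388×0.155 = 120.91 lb/h.
All Na2SO4 reports to n3, so n3 = 120.91/0.331 = 365.29 lb/h.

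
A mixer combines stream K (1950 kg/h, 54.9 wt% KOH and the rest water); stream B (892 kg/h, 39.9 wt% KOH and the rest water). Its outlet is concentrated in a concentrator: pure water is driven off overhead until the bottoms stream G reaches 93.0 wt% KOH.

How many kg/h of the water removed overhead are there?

1308 kg/h

KOH entering = 1950×0.549 + 892×0.399 = 1426.5 kg/h.
All KOH reports to G, so G = 1426.5/0.930 = 1533.8 kg/h.
Total feed = 2842 kg/h; overhead = 2842 − 1533.8 = 1308.2 kg/h.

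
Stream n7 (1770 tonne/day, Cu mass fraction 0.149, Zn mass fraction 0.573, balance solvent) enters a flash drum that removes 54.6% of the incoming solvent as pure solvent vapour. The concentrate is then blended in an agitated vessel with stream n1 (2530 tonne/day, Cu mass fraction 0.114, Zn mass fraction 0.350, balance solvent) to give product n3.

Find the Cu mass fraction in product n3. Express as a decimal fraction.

Vapour removed = 0.546×0.278×1770 = 268.66 tonne/day; concentrate = 1501.3 tonne/day.
Cu reaching the mixer = 263.73 (from concentrate) + 2530×0.114 = 552.15 tonne/day.
Product flow = 1501.3 + 2530 = 4031.3 tonne/day; Cu fraction = 0.137.

0.137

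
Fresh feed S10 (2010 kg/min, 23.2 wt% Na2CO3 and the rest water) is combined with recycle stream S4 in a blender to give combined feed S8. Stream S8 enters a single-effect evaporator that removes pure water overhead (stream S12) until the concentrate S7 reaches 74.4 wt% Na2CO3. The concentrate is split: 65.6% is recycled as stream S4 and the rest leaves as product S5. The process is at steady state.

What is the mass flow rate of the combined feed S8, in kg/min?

3205 kg/min

Overall Na2CO3 balance (none leaves overhead): Na2CO3 in fresh feed = Na2CO3 in product, i.e. 2010×0.232 = (1−0.656)·S7·0.744.
S7 = 466.32/(0.744×0.344) = 1822 kg/min.
Recycle S4 = 0.656×1822 = 1195.2 kg/min.
Combined feed S8 = 2010 + 1195.2 = 3205.2 kg/min.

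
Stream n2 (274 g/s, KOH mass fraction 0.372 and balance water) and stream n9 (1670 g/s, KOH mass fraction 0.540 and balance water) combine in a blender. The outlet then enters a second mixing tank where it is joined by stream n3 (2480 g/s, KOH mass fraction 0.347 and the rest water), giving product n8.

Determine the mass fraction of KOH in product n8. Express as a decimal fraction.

0.421

Overall, product flow = 4424 g/s.
KOH in = 274×0.372 + 1670×0.540 + 2480×0.347 = 1864.3 g/s.
KOH fraction in n8 = 0.421.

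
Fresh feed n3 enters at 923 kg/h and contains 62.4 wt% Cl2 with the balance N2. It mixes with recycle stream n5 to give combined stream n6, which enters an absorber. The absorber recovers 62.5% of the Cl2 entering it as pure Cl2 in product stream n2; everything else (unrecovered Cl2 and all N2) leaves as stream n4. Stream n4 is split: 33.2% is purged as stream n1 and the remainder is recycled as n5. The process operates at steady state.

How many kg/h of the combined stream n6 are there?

N2 enters only via n3 and leaves only via the purge: 923×0.376 = 0.332×(N2 in n4), and the absorber passes all N2, so N2 in n6 = N2 in n4 = 1045.3 kg/h.
Cl2 in n6: m_A = 923×0.624 + (1−0.332)·(1−0.625)·m_A, so m_A = 575.95/0.7495 = 768.45 kg/h.
n6 = 768.45 + 1045.3 = 1813.8 kg/h.

1814 kg/h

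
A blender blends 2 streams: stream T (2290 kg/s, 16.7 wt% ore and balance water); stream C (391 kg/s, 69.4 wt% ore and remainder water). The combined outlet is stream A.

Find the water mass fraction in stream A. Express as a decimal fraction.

0.7561

Total flow out = 2290 + 391 = 2681 kg/s.
water in = 2290×0.833 + 391×0.306 = 2027.2 kg/s.
water mass fraction in A = 2027.2/2681 = 0.7561.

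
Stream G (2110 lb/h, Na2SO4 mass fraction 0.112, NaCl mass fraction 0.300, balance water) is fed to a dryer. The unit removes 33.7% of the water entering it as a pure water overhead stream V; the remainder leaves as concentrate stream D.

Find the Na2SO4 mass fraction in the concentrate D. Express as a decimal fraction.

Na2SO4 is not removed: 2110×0.112 = 236.32 lb/h of Na2SO4 enters D.
water entering = 2110×0.588 = 1240.7 lb/h; overhead removed = 0.337×1240.7 = 418.11 lb/h.
Concentrate = 2110 − 418.11 = 1691.9 lb/h.
Mass fraction = 236.32/1691.9 = 0.140.

0.140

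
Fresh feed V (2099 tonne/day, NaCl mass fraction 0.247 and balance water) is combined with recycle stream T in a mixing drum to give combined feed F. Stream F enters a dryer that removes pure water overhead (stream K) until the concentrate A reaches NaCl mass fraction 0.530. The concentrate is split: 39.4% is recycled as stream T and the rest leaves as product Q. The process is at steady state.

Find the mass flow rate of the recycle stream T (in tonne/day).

Overall NaCl balance (none leaves overhead): NaCl in fresh feed = NaCl in product, i.e. 2099×0.247 = (1−0.394)·A·0.530.
A = 518.45/(0.530×0.606) = 1614.2 tonne/day.
Recycle T = 0.394×1614.2 = 636 tonne/day.

636 tonne/day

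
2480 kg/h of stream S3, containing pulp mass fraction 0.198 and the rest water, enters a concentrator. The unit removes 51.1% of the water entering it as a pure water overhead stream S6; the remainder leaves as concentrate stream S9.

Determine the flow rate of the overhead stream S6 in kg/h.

water entering = 2480×0.802 = 1989 kg/h; overhead removed = 0.511×1989 = 1016.4 kg/h.

1016 kg/h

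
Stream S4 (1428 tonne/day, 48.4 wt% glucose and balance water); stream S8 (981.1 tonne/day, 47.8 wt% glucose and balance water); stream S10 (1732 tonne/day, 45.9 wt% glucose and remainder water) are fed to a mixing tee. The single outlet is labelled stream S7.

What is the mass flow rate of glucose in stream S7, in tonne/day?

1955 tonne/day

glucose out = glucose in = 1428×0.484 + 981.1×0.478 + 1732×0.459 = 1955.1 tonne/day.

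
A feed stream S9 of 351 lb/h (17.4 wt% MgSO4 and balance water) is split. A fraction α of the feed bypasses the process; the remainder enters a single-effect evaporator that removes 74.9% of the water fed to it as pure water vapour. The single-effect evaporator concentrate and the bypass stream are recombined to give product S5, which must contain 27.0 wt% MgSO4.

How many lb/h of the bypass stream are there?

All 351×0.174 = 61.074 lb/h of MgSO4 reaches S5, so S5 = 61.074/0.270 = 226.2 lb/h and vapour = 124.8 lb/h.
The evaporator receives (1−α)·351 of feed at 0.826 water and removes 0.749 of that water:
0.749×0.826×(1−α)×351 = 124.8
(1−α) = 124.8/217.15 = 0.5747;  α = 0.4253.
Bypass flow = 0.4253×351 = 149.28 lb/h.

149.3 lb/h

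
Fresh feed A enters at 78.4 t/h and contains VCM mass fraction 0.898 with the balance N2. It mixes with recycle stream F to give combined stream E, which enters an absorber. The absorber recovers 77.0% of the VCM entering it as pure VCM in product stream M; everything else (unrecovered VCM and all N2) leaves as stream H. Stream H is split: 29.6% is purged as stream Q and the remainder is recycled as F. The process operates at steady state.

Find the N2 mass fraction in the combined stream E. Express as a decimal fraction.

0.243

N2 enters only via A and leaves only via the purge: 78.4×0.102 = 0.296×(N2 in H), and the absorber passes all N2, so N2 in E = N2 in H = 27.016 t/h.
VCM in E: m_A = 78.4×0.898 + (1−0.296)·(1−0.770)·m_A, so m_A = 70.403/0.8381 = 84.005 t/h.
E = 84.005 + 27.016 = 111.02 t/h.
N2 fraction in E = 27.016/111.02 = 0.243.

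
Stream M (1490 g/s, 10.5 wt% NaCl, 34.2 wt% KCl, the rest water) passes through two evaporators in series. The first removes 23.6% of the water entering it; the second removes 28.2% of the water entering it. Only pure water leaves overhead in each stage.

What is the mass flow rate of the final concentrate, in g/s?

1118 g/s

water in feed = 1490×0.553 = 823.97 g/s.
After stage 1: water left = (1−0.236)×823.97 = 629.51; stream total = 1295.5 g/s.
After stage 2: water left = (1−0.282)×629.51 = 451.99; final concentrate = 1118 g/s.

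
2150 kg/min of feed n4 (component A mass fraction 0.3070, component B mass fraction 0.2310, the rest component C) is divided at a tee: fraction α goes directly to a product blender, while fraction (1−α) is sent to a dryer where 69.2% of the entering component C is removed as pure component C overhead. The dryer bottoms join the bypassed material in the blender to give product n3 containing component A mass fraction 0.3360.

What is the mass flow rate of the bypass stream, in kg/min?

1570 kg/min

All 2150×0.307 = 660.05 kg/min of component A reaches n3, so n3 = 660.05/0.336 = 1964.4 kg/min and vapour = 185.57 kg/min.
The evaporator receives (1−α)·2150 of feed at 0.462 component C and removes 0.692 of that component C:
0.692×0.462×(1−α)×2150 = 185.57
(1−α) = 185.57/687.36 = 0.2700;  α = 0.7300.
Bypass flow = 0.7300×2150 = 1569.6 kg/min.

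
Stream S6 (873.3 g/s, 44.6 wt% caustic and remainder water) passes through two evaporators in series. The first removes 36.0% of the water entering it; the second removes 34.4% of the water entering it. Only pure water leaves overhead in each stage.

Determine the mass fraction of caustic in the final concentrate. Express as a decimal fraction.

0.657

water in feed = 873.3×0.554 = 483.81 g/s.
After stage 1: water left = (1−0.360)×483.81 = 309.64; stream total = 699.13 g/s.
After stage 2: water left = (1−0.344)×309.64 = 203.12; final concentrate = 592.61 g/s.
caustic fraction = 389.49/592.61 = 0.657.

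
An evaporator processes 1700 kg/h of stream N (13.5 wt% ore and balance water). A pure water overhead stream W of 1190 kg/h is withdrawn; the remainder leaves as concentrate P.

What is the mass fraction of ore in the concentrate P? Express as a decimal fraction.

0.4500

ore is not removed: 1700×0.135 = 229.5 kg/h of ore enters P.
Concentrate = 1700 − 1190 = 510 kg/h.
Mass fraction = 229.5/510 = 0.4500.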